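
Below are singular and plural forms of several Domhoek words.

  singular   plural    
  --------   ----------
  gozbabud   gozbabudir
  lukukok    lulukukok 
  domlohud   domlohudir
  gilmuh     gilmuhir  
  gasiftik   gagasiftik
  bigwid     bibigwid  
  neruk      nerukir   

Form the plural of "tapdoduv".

domlohud and bigwid both end in -d yet inflect differently (domlohudir, bibigwid), so the final letter is not what conditions the rule; the last vowel is.
"tapdoduv" has last vowel 'u'. The stems whose last vowel is 'u' (neruk → nerukir, domlohud → domlohudir, gilmuh → gilmuhir) add -ir.
The other pattern: stems whose last vowel is 'i' or 'o' repeat the first consonant+vowel as a prefix.
So tapdoduv → tapdoduvir.

tapdoduvir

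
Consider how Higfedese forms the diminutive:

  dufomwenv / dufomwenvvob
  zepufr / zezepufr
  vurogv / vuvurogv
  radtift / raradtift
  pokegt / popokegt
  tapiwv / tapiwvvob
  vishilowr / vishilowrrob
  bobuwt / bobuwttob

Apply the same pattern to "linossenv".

"linossenv" has second-to-last letter 'n'. The one such stem in the data (dufomwenv → dufomwenvvob) doubles the final consonant and adds -ob (as do vishilowr, bobuwt), so the same rule applies.
The other pattern: stems whose second-to-last letter is 'f' or 'g' repeat the first consonant+vowel as a prefix.
So linossenv → linossenvvob.

linossenvvob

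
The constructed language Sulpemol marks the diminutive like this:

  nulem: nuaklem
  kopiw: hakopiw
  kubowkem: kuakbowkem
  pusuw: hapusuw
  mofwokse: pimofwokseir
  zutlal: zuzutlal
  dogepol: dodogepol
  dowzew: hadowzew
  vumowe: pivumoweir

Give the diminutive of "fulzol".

"fulzol" ends in -l. The stems ending in -l (dogepol → dodogepol, zutlal → zuzutlal) repeat the first consonant+vowel as a prefix.
The other patterns: stems ending in -m insert -ak- after the first vowel; stems ending in -w add the prefix ha-; stems ending in -e add pi- … -ir around the stem.
So fulzol → fufulzol.

fufulzol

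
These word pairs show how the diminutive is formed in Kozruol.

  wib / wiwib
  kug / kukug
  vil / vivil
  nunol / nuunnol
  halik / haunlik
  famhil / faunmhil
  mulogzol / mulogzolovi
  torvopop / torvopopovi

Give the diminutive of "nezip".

vil and nunol both end in -l yet inflect differently (vivil, nuunnol), so the final letter is not what conditions the rule; the number of vowels is.
"nezip" has 2 vowels. The stems with 2 vowels (nunol → nuunnol, halik → haunlik, famhil → faunmhil) insert -un- after the first vowel.
The other patterns: stems with 1 vowel repeat the first consonant+vowel as a prefix; stems with 3 vowels add -ovi.
So nezip → neunzip.

neunzip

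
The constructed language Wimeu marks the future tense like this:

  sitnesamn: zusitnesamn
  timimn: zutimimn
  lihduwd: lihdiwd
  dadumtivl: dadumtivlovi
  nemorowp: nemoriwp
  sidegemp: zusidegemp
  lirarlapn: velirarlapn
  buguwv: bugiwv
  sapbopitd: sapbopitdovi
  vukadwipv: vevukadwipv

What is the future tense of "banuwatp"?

buguwv and vukadwipv both end in -v yet inflect differently (bugiwv, vevukadwipv), so the final letter is not what conditions the rule; the second-to-last letter is.
"banuwatp" has second-to-last letter 't'. The one such stem in the data (sapbopitd → sapbopitdovi) adds -ovi, so the same rule applies.
The other patterns: stems whose second-to-last letter is 'w' change the last vowel to 'i'; stems whose second-to-last letter is 'p' add the prefix ve-; stems whose second-to-last letter is 'm' add the prefix zu-.
So banuwatp → banuwatpovi.

banuwatpovi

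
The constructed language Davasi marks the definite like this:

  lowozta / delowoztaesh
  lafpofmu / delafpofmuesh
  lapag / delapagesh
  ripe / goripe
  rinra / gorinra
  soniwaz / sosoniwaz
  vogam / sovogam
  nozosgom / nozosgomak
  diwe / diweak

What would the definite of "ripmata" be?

lowozta and rinra both end in -a yet inflect differently (delowoztaesh, gorinra), so the final letter is not what conditions the rule; the first letter is.
"ripmata" begins with r-. The stems beginning with r- (ripe → goripe, rinra → gorinra) add the prefix go-.
So ripmata → goripmata.

goripmata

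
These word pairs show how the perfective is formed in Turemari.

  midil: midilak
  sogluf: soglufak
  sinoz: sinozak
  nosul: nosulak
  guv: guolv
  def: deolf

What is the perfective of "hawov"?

sogluf and def both end in -f yet inflect differently (soglufak, deolf), so the final letter is not what conditions the rule; the number of vowels is.
"hawov" has 2 vowels. The stems with 2 vowels (midil → midilak, sogluf → soglufak, sinoz → sinozak) add -ak.
So hawov → hawovak.

hawovak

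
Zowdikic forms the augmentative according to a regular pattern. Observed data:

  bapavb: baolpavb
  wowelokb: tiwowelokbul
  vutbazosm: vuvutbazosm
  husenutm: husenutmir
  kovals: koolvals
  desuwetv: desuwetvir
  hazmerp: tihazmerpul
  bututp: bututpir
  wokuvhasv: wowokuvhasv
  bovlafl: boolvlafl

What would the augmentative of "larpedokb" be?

tilarpedokbul

vutbazosm and husenutm both end in -m yet inflect differently (vuvutbazosm, husenutmir), so the final letter is not what conditions the rule; the second-to-last letter is.
"larpedokb" has second-to-last letter 'k'. The one such stem in the data (wowelokb → tiwowelokbul) adds ti- … -ul around the stem, so the same rule applies.
The other patterns: stems whose second-to-last letter is 's' repeat the first consonant+vowel as a prefix; stems whose second-to-last letter is 't' add -ir; stems whose second-to-last letter is 'f', 'l' or 'v' insert -ol- after the first vowel.
So larpedokb → tilarpedokbul.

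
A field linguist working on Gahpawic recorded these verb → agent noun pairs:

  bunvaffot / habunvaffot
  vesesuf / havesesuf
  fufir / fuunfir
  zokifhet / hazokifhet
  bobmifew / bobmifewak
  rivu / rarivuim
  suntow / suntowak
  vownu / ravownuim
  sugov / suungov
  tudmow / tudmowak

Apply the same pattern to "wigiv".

tudmow and sugov both have last vowel 'o' yet inflect differently (tudmowak, suungov), so the last vowel is not what conditions the rule; the final letter is.
"wigiv" ends in -v. The one such stem in the data (sugov → suungov) inserts -un- after the first vowel (as does fufir), so the same rule applies.
The other patterns: stems ending in -u add ra- … -im around the stem; stems ending in -w add -ak; stems ending in -f or -t add the prefix ha-.
So wigiv → wiungiv.

wiungiv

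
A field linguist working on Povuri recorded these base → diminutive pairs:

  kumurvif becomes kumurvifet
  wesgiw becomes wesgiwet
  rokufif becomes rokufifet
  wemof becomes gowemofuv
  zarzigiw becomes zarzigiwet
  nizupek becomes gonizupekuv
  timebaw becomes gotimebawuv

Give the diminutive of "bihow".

gobihowuv

zarzigiw and timebaw both end in -w yet inflect differently (zarzigiwet, gotimebawuv), so the final letter is not what conditions the rule; the last vowel is.
"bihow" has last vowel 'o'. The one such stem in the data (wemof → gowemofuv) adds go- … -uv around the stem, so the same rule applies.
The other pattern: stems whose last vowel is 'i' add -et.
So bihow → gobihowuv.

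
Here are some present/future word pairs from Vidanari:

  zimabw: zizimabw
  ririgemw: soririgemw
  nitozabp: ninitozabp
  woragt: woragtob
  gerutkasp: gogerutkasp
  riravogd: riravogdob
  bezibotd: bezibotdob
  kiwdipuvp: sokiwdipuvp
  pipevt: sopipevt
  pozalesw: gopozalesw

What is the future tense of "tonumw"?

gerutkasp and nitozabp both end in -p yet inflect differently (gogerutkasp, ninitozabp), so the final letter is not what conditions the rule; the second-to-last letter is.
"tonumw" has second-to-last letter 'm'. The one such stem in the data (ririgemw → soririgemw) adds the prefix so-, so the same rule applies.
The other patterns: stems whose second-to-last letter is 'g' or 't' add -ob; stems whose second-to-last letter is 's' add the prefix go-; stems whose second-to-last letter is 'b' repeat the first consonant+vowel as a prefix.
So tonumw → sotonumw.

sotonumw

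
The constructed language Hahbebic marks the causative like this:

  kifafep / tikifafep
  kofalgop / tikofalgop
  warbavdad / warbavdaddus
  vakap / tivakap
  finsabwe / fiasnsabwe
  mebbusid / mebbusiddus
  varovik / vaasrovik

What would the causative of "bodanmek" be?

boasdanmek

"bodanmek" ends in -k. The one such stem in the data (varovik → vaasrovik) inserts -as- after the first vowel (as does finsabwe), so the same rule applies.
The other patterns: stems ending in -p add the prefix ti-; stems ending in -d double the final consonant and add -us.
So bodanmek → boasdanmek.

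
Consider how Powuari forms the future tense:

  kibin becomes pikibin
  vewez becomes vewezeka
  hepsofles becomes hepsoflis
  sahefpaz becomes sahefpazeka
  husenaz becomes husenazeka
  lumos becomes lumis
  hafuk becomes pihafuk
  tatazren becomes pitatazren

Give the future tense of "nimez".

vewez and hepsofles both have last vowel 'e' yet inflect differently (vewezeka, hepsoflis), so the last vowel is not what conditions the rule; the final letter is.
"nimez" ends in -z. The stems ending in -z (husenaz → husenazeka, sahefpaz → sahefpazeka, vewez → vewezeka) add -eka.
So nimez → nimezeka.

nimezeka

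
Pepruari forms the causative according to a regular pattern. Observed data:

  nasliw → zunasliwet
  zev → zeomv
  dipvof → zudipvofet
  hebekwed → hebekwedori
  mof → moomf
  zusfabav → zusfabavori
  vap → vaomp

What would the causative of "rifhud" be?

mof and dipvof both end in -f yet inflect differently (moomf, zudipvofet), so the final letter is not what conditions the rule; the number of vowels is.
"rifhud" has 2 vowels. The stems with 2 vowels (nasliw → zunasliwet, dipvof → zudipvofet) add zu- … -et around the stem.
The other patterns: stems with 1 vowel insert -om- after the first vowel; stems with 3 vowels add -ori.
So rifhud → zurifhudet.

zurifhudet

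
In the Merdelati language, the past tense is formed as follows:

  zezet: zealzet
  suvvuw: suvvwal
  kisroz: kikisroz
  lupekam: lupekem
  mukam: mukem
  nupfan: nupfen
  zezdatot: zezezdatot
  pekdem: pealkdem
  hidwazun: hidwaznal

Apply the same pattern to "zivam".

zivem

hidwazun and nupfan both end in -n yet inflect differently (hidwaznal, nupfen), so the final letter is not what conditions the rule; the last vowel is.
"zivam" has last vowel 'a'. The stems whose last vowel is 'a' (mukam → mukem, lupekam → lupekem, nupfan → nupfen) change the last vowel to 'e'.
The other patterns: stems whose last vowel is 'u' delete the last vowel and add -al; stems whose last vowel is 'o' repeat the first consonant+vowel as a prefix; stems whose last vowel is 'e' insert -al- after the first vowel.
So zivam → zivem.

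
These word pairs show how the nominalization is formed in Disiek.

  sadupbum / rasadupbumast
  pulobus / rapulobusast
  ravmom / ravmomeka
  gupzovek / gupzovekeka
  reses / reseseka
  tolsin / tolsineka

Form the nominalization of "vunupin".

sadupbum and ravmom both end in -m yet inflect differently (rasadupbumast, ravmomeka), so the final letter is not what conditions the rule; the last vowel is.
"vunupin" has last vowel 'i'. The one such stem in the data (tolsin → tolsineka) adds -eka, so the same rule applies.
So vunupin → vunupineka.

vunupineka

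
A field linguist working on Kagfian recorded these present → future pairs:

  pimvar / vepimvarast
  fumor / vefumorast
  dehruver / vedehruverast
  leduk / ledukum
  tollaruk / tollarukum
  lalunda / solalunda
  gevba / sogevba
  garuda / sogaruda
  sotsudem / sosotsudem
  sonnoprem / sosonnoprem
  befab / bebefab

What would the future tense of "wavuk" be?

"wavuk" ends in -k. The stems ending in -k (leduk → ledukum, tollaruk → tollarukum) add -um.
The other patterns: stems ending in -r add ve- … -ast around the stem; stems ending in -a add the prefix so-; stems ending in -b or -m repeat the first consonant+vowel as a prefix.
So wavuk → wavukum.

wavukum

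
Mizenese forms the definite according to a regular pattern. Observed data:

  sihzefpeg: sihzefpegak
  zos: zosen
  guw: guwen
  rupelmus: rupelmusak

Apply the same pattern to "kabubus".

kabubusak

zos and rupelmus both end in -s yet inflect differently (zosen, rupelmusak), so the final letter is not what conditions the rule; the number of vowels is.
"kabubus" has 3 vowels. The stems with 3 vowels (rupelmus → rupelmusak, sihzefpeg → sihzefpegak) add -ak.
So kabubus → kabubusak.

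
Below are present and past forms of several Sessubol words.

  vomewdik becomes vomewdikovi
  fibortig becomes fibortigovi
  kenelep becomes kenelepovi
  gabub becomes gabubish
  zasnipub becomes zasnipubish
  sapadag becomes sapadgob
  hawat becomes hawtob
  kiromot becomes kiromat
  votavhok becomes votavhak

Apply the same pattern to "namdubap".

namdubpob

fibortig and sapadag both end in -g yet inflect differently (fibortigovi, sapadgob), so the final letter is not what conditions the rule; the last vowel is.
"namdubap" has last vowel 'a'. The stems whose last vowel is 'a' (sapadag → sapadgob, hawat → hawtob) delete the last vowel and add -ob.
The other patterns: stems whose last vowel is 'e' or 'i' add -ovi; stems whose last vowel is 'u' add -ish; stems whose last vowel is 'o' change the last vowel to 'a'.
So namdubap → namdubpob.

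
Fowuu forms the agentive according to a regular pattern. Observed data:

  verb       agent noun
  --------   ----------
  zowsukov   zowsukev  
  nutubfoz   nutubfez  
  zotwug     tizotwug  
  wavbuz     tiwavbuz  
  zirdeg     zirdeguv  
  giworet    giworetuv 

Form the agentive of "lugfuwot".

nutubfoz and wavbuz both end in -z yet inflect differently (nutubfez, tiwavbuz), so the final letter is not what conditions the rule; the last vowel is.
"lugfuwot" has last vowel 'o'. The stems whose last vowel is 'o' (zowsukov → zowsukev, nutubfoz → nutubfez) change the last vowel to 'e'.
So lugfuwot → lugfuwet.

lugfuwet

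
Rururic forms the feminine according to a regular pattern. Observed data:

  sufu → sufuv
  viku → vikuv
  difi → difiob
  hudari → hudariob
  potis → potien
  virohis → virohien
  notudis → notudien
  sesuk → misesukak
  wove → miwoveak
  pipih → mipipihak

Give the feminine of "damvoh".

difi and potis both have last vowel 'i' yet inflect differently (difiob, potien), so the last vowel is not what conditions the rule; the final letter is.
"damvoh" ends in -h. The one such stem in the data (pipih → mipipihak) adds mi- … -ak around the stem, so the same rule applies.
The other patterns: stems ending in -u drop the final letter and add -uv; stems ending in -i add -ob; stems ending in -s drop the final letter and add -en.
So damvoh → midamvohak.

midamvohak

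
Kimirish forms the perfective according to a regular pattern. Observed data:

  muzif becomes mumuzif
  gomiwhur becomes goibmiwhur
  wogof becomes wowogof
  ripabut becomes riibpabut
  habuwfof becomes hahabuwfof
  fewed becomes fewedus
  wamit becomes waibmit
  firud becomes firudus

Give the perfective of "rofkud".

rofkudus

"rofkud" ends in -d. The stems ending in -d (firud → firudus, fewed → fewedus) add -us.
So rofkud → rofkudus.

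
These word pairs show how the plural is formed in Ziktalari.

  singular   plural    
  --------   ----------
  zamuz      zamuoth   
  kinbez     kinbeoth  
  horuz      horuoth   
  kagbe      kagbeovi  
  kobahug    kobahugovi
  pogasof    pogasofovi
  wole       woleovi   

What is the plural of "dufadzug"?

kinbez and kagbe both have last vowel 'e' yet inflect differently (kinbeoth, kagbeovi), so the last vowel is not what conditions the rule; the final letter is.
"dufadzug" ends in -g. The one such stem in the data (kobahug → kobahugovi) adds -ovi, so the same rule applies.
So dufadzug → dufadzugovi.

dufadzugovi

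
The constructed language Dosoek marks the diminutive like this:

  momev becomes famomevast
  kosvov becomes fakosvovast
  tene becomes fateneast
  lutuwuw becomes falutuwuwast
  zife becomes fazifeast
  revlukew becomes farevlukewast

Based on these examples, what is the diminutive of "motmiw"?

famotmiwast

Every pair shown (momev → famomevast, kosvov → fakosvovast, tene → fateneast, …) follows the same rule: add fa- … -ast around the stem.
So motmiw → famotmiwast.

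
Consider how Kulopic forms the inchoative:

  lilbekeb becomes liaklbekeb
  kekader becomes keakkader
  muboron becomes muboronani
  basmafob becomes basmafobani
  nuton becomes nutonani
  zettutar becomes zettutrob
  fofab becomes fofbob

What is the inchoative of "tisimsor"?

lilbekeb and basmafob both end in -b yet inflect differently (liaklbekeb, basmafobani), so the final letter is not what conditions the rule; the last vowel is.
"tisimsor" has last vowel 'o'. The stems whose last vowel is 'o' (muboron → muboronani, basmafob → basmafobani, nuton → nutonani) add -ani.
The other patterns: stems whose last vowel is 'e' insert -ak- after the first vowel; stems whose last vowel is 'a' delete the last vowel and add -ob.
So tisimsor → tisimsorani.

tisimsorani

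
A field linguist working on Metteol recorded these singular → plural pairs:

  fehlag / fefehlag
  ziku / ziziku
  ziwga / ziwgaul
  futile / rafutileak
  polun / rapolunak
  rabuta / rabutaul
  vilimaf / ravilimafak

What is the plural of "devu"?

"devu" ends in -u. The one such stem in the data (ziku → ziziku) repeats the first consonant+vowel as a prefix (as does fehlag), so the same rule applies.
The other patterns: stems ending in -a add -ul; stems ending in -e, -f or -n add ra- … -ak around the stem.
So devu → dedevu.

dedevu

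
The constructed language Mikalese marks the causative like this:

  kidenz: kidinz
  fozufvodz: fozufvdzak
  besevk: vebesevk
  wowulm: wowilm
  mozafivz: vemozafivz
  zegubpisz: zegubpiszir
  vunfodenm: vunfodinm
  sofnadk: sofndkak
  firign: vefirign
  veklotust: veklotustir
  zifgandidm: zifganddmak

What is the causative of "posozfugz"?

"posozfugz" has second-to-last letter 'g'. The one such stem in the data (firign → vefirign) adds the prefix ve-, so the same rule applies.
So posozfugz → veposozfugz.

veposozfugz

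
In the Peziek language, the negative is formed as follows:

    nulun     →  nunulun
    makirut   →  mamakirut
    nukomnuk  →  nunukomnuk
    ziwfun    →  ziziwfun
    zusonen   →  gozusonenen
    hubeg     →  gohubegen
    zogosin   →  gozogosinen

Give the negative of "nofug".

nonofug

nulun and zusonen both end in -n yet inflect differently (nunulun, gozusonenen), so the final letter is not what conditions the rule; the last vowel is.
"nofug" has last vowel 'u'. The stems whose last vowel is 'u' (nulun → nunulun, makirut → mamakirut, nukomnuk → nunukomnuk) repeat the first consonant+vowel as a prefix.
The other pattern: stems whose last vowel is 'e' or 'i' add go- … -en around the stem.
So nofug → nonofug.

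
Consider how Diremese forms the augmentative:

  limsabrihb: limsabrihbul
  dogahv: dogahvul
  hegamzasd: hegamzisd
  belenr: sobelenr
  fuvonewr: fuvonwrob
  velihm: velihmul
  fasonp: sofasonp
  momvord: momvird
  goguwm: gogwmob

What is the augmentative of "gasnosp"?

goguwm and velihm both end in -m yet inflect differently (gogwmob, velihmul), so the final letter is not what conditions the rule; the second-to-last letter is.
"gasnosp" has second-to-last letter 's'. The one such stem in the data (hegamzasd → hegamzisd) changes the last vowel to 'i' (as does momvord), so the same rule applies.
The other patterns: stems whose second-to-last letter is 'w' delete the last vowel and add -ob; stems whose second-to-last letter is 'h' add -ul; stems whose second-to-last letter is 'n' add the prefix so-.
So gasnosp → gasnisp.

gasnisp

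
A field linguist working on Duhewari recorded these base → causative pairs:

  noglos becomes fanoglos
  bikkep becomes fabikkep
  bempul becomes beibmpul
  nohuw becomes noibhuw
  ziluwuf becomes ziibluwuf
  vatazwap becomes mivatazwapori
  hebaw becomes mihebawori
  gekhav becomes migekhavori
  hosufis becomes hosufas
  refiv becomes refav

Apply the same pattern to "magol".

bikkep and vatazwap both end in -p yet inflect differently (fabikkep, mivatazwapori), so the final letter is not what conditions the rule; the last vowel is.
"magol" has last vowel 'o'. The one such stem in the data (noglos → fanoglos) adds the prefix fa-, so the same rule applies.
So magol → famagol.

famagol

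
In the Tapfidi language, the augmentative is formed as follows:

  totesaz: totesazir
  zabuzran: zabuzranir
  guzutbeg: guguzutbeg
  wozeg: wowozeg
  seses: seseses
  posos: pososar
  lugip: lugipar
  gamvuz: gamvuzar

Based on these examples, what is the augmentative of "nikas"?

seses and posos both end in -s yet inflect differently (seseses, pososar), so the final letter is not what conditions the rule; the last vowel is.
"nikas" has last vowel 'a'. The stems whose last vowel is 'a' (totesaz → totesazir, zabuzran → zabuzranir) add -ir.
So nikas → nikasir.

nikasir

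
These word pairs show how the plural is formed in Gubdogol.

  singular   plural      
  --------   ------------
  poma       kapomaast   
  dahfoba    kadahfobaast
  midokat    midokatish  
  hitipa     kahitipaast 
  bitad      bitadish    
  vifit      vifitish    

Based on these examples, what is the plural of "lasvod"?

dahfoba and midokat both have last vowel 'a' yet inflect differently (kadahfobaast, midokatish), so the last vowel is not what conditions the rule; the final letter is.
"lasvod" ends in -d. The one such stem in the data (bitad → bitadish) adds -ish, so the same rule applies.
So lasvod → lasvodish.

lasvodish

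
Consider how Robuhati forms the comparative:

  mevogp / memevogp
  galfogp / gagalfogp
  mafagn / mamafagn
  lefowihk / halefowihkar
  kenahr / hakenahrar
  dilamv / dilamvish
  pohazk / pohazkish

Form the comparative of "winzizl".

lefowihk and pohazk both end in -k yet inflect differently (halefowihkar, pohazkish), so the final letter is not what conditions the rule; the second-to-last letter is.
"winzizl" has second-to-last letter 'z'. The one such stem in the data (pohazk → pohazkish) adds -ish, so the same rule applies.
So winzizl → winzizlish.

winzizlish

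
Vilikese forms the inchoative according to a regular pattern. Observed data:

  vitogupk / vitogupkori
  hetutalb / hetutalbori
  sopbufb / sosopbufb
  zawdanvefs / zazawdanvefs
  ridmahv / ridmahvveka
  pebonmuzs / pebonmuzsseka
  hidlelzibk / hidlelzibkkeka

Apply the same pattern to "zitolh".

hetutalb and sopbufb both end in -b yet inflect differently (hetutalbori, sosopbufb), so the final letter is not what conditions the rule; the second-to-last letter is.
"zitolh" has second-to-last letter 'l'. The one such stem in the data (hetutalb → hetutalbori) adds -ori, so the same rule applies.
The other patterns: stems whose second-to-last letter is 'f' repeat the first consonant+vowel as a prefix; stems whose second-to-last letter is 'b', 'h' or 'z' double the final consonant and add -eka.
So zitolh → zitolhori.

zitolhori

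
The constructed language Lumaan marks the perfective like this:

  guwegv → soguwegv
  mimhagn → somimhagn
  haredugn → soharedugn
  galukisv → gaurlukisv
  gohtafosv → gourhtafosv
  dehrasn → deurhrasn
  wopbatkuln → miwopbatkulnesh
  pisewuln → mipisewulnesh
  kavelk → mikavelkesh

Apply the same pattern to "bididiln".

mibididilnesh

guwegv and galukisv both end in -v yet inflect differently (soguwegv, gaurlukisv), so the final letter is not what conditions the rule; the second-to-last letter is.
"bididiln" has second-to-last letter 'l'. The stems whose second-to-last letter is 'l' (wopbatkuln → miwopbatkulnesh, pisewuln → mipisewulnesh, kavelk → mikavelkesh) add mi- … -esh around the stem.
The other patterns: stems whose second-to-last letter is 'g' add the prefix so-; stems whose second-to-last letter is 's' insert -ur- after the first vowel.
So bididiln → mibididilnesh.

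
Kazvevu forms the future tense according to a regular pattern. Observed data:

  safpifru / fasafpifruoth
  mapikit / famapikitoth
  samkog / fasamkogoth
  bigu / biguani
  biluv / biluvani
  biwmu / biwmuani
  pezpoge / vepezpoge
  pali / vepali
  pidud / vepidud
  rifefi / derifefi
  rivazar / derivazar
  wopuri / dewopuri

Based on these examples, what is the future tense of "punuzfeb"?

safpifru and bigu both end in -u yet inflect differently (fasafpifruoth, biguani), so the final letter is not what conditions the rule; the first letter is.
"punuzfeb" begins with p-. The stems beginning with p- (pezpoge → vepezpoge, pali → vepali, pidud → vepidud) add the prefix ve-.
The other patterns: stems beginning with m- or s- add fa- … -oth around the stem; stems beginning with b- add -ani; stems beginning with r- or w- add the prefix de-.
So punuzfeb → vepunuzfeb.

vepunuzfeb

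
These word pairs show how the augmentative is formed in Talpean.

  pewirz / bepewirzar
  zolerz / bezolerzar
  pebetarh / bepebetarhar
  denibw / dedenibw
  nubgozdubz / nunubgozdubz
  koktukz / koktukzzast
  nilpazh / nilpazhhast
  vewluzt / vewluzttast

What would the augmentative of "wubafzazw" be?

"wubafzazw" has second-to-last letter 'z'. The stems whose second-to-last letter is 'z' (nilpazh → nilpazhhast, vewluzt → vewluzttast) double the final consonant and add -ast.
So wubafzazw → wubafzazwwast.

wubafzazwwast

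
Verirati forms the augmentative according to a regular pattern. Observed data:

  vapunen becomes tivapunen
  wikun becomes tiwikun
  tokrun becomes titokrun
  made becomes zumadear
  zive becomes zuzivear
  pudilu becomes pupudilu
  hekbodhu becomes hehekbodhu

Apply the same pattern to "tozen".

vapunen and made both have last vowel 'e' yet inflect differently (tivapunen, zumadear), so the last vowel is not what conditions the rule; the final letter is.
"tozen" ends in -n. The stems ending in -n (vapunen → tivapunen, wikun → tiwikun, tokrun → titokrun) add the prefix ti-.
The other patterns: stems ending in -e add zu- … -ar around the stem; stems ending in -u repeat the first consonant+vowel as a prefix.
So tozen → titozen.

titozen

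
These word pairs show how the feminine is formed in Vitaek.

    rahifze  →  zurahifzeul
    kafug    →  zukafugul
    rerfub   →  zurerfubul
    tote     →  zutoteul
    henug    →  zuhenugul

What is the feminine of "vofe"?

Every pair shown (rahifze → zurahifzeul, kafug → zukafugul, rerfub → zurerfubul, …) follows the same rule: add zu- … -ul around the stem.
So vofe → zuvofeul.

zuvofeul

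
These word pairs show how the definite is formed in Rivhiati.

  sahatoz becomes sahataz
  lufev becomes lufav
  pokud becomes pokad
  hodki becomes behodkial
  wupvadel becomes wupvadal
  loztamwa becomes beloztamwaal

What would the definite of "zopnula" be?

lufev and loztamwa both begin with l- yet inflect differently (lufav, beloztamwaal), so the first letter is not what conditions the rule; whether the stem ends in a vowel or a consonant is.
"zopnula" ends in a vowel. The stems ending in a vowel (hodki → behodkial, loztamwa → beloztamwaal) add be- … -al around the stem.
The other pattern: stems ending in a consonant change the last vowel to 'a'.
So zopnula → bezopnulaal.

bezopnulaal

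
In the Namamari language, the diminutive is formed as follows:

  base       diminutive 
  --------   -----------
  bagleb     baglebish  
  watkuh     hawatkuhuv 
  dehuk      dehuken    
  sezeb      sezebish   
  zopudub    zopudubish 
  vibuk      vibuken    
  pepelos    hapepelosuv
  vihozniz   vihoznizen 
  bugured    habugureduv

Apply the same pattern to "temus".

hatemusuv

vibuk and zopudub both have last vowel 'u' yet inflect differently (vibuken, zopudubish), so the last vowel is not what conditions the rule; the final letter is.
"temus" ends in -s. The one such stem in the data (pepelos → hapepelosuv) adds ha- … -uv around the stem, so the same rule applies.
So temus → hatemusuv.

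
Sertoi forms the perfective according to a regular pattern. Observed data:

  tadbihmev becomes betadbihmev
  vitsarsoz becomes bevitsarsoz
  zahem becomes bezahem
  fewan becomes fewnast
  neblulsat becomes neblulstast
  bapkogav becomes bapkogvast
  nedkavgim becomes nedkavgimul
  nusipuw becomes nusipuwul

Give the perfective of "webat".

webtast

tadbihmev and bapkogav both end in -v yet inflect differently (betadbihmev, bapkogvast), so the final letter is not what conditions the rule; the last vowel is.
"webat" has last vowel 'a'. The stems whose last vowel is 'a' (fewan → fewnast, neblulsat → neblulstast, bapkogav → bapkogvast) delete the last vowel and add -ast.
The other patterns: stems whose last vowel is 'e' or 'o' add the prefix be-; stems whose last vowel is 'i' or 'u' add -ul.
So webat → webtast.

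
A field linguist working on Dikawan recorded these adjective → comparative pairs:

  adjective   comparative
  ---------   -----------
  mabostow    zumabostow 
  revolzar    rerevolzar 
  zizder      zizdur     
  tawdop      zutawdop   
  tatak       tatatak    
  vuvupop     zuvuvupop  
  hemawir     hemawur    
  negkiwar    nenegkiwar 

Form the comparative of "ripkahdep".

ripkahdup

"ripkahdep" has last vowel 'e'. The one such stem in the data (zizder → zizdur) changes the last vowel to 'u' (as does hemawir), so the same rule applies.
The other patterns: stems whose last vowel is 'a' repeat the first consonant+vowel as a prefix; stems whose last vowel is 'o' add the prefix zu-.
So ripkahdep → ripkahdup.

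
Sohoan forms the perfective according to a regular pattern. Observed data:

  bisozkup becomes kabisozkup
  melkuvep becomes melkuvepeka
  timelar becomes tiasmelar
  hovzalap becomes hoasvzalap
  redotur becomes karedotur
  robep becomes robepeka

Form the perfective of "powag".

melkuvep and bisozkup both end in -p yet inflect differently (melkuvepeka, kabisozkup), so the final letter is not what conditions the rule; the last vowel is.
"powag" has last vowel 'a'. The stems whose last vowel is 'a' (hovzalap → hoasvzalap, timelar → tiasmelar) insert -as- after the first vowel.
The other patterns: stems whose last vowel is 'e' add -eka; stems whose last vowel is 'u' add the prefix ka-.
So powag → poaswag.

poaswag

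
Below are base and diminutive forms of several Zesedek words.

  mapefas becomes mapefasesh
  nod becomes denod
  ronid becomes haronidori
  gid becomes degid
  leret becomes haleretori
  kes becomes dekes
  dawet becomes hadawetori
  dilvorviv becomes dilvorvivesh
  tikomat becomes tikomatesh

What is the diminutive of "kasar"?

"kasar" has 2 vowels. The stems with 2 vowels (ronid → haronidori, leret → haleretori, dawet → hadawetori) add ha- … -ori around the stem.
So kasar → hakasarori.

hakasarori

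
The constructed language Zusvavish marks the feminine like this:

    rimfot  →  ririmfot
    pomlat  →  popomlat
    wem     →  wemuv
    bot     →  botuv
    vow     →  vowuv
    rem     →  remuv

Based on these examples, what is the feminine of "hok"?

rimfot and bot both end in -t yet inflect differently (ririmfot, botuv), so the final letter is not what conditions the rule; the number of vowels is.
"hok" has 1 vowel. The stems with 1 vowel (wem → wemuv, bot → botuv, vow → vowuv) add -uv.
So hok → hokuv.

hokuv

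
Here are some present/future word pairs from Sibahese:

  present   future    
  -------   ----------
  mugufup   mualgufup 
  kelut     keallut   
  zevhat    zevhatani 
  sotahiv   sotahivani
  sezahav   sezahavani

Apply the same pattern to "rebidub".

kelut and zevhat both end in -t yet inflect differently (keallut, zevhatani), so the final letter is not what conditions the rule; the last vowel is.
"rebidub" has last vowel 'u'. The stems whose last vowel is 'u' (mugufup → mualgufup, kelut → keallut) insert -al- after the first vowel.
So rebidub → realbidub.

realbidub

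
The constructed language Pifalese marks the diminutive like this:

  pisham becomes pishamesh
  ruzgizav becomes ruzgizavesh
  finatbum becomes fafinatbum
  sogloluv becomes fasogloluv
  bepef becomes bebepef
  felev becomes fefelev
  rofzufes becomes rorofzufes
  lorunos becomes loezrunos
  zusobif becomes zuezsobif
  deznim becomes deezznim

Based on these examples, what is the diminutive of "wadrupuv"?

pisham and finatbum both end in -m yet inflect differently (pishamesh, fafinatbum), so the final letter is not what conditions the rule; the last vowel is.
"wadrupuv" has last vowel 'u'. The stems whose last vowel is 'u' (finatbum → fafinatbum, sogloluv → fasogloluv) add the prefix fa-.
The other patterns: stems whose last vowel is 'a' add -esh; stems whose last vowel is 'e' repeat the first consonant+vowel as a prefix; stems whose last vowel is 'i' or 'o' insert -ez- after the first vowel.
So wadrupuv → fawadrupuv.

fawadrupuv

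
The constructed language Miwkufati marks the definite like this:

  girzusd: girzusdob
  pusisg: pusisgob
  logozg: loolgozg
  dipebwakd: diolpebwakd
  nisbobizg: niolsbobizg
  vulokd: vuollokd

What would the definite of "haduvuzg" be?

pusisg and logozg both end in -g yet inflect differently (pusisgob, loolgozg), so the final letter is not what conditions the rule; the second-to-last letter is.
"haduvuzg" has second-to-last letter 'z'. The stems whose second-to-last letter is 'z' (logozg → loolgozg, nisbobizg → niolsbobizg) insert -ol- after the first vowel.
So haduvuzg → haolduvuzg.

haolduvuzg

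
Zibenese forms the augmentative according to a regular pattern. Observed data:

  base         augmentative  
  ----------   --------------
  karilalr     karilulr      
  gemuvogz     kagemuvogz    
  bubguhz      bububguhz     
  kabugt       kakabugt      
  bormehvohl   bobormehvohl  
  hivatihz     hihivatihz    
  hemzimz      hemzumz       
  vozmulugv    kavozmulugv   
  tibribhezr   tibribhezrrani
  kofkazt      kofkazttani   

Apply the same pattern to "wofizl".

kabugt and kofkazt both end in -t yet inflect differently (kakabugt, kofkazttani), so the final letter is not what conditions the rule; the second-to-last letter is.
"wofizl" has second-to-last letter 'z'. The stems whose second-to-last letter is 'z' (kofkazt → kofkazttani, tibribhezr → tibribhezrrani) double the final consonant and add -ani.
So wofizl → wofizllani.

wofizllani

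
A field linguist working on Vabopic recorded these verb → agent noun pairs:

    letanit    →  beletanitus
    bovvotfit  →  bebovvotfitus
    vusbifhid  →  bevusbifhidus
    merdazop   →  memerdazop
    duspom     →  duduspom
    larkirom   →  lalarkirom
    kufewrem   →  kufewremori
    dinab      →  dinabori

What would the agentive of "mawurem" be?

mawuremori

duspom and kufewrem both end in -m yet inflect differently (duduspom, kufewremori), so the final letter is not what conditions the rule; the last vowel is.
"mawurem" has last vowel 'e'. The one such stem in the data (kufewrem → kufewremori) adds -ori, so the same rule applies.
So mawurem → mawuremori.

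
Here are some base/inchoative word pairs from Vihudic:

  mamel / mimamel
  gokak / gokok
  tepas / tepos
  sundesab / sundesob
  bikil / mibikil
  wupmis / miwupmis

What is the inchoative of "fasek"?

tepas and wupmis both end in -s yet inflect differently (tepos, miwupmis), so the final letter is not what conditions the rule; the last vowel is.
"fasek" has last vowel 'e'. The one such stem in the data (mamel → mimamel) adds the prefix mi-, so the same rule applies.
So fasek → mifasek.

mifasek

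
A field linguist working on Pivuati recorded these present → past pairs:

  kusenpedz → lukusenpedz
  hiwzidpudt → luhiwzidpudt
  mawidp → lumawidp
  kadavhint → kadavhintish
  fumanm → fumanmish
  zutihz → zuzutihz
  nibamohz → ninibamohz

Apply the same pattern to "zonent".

hiwzidpudt and kadavhint both end in -t yet inflect differently (luhiwzidpudt, kadavhintish), so the final letter is not what conditions the rule; the second-to-last letter is.
"zonent" has second-to-last letter 'n'. The stems whose second-to-last letter is 'n' (kadavhint → kadavhintish, fumanm → fumanmish) add -ish.
The other patterns: stems whose second-to-last letter is 'd' add the prefix lu-; stems whose second-to-last letter is 'h' repeat the first consonant+vowel as a prefix.
So zonent → zonentish.

zonentish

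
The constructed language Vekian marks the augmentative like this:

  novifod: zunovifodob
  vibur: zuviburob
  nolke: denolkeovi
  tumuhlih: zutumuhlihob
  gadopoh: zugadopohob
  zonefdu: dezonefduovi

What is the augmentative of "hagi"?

dehagiovi

"hagi" ends in a vowel. The stems ending in a vowel (zonefdu → dezonefduovi, nolke → denolkeovi) add de- … -ovi around the stem.
The other pattern: stems ending in a consonant add zu- … -ob around the stem.
So hagi → dehagiovi.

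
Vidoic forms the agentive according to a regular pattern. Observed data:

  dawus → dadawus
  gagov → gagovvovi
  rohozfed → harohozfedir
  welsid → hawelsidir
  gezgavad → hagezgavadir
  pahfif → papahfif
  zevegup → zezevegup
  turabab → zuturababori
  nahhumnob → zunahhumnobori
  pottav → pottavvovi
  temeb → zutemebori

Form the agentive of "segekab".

zusegekabori

gezgavad and turabab both have last vowel 'a' yet inflect differently (hagezgavadir, zuturababori), so the last vowel is not what conditions the rule; the final letter is.
"segekab" ends in -b. The stems ending in -b (nahhumnob → zunahhumnobori, turabab → zuturababori, temeb → zutemebori) add zu- … -ori around the stem.
So segekab → zusegekabori.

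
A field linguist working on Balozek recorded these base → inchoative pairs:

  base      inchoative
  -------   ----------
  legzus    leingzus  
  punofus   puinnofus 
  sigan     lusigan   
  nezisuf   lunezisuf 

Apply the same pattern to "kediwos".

legzus and nezisuf both have last vowel 'u' yet inflect differently (leingzus, lunezisuf), so the last vowel is not what conditions the rule; the final letter is.
"kediwos" ends in -s. The stems ending in -s (legzus → leingzus, punofus → puinnofus) insert -in- after the first vowel.
The other pattern: stems ending in -f or -n add the prefix lu-.
So kediwos → keindiwos.

keindiwos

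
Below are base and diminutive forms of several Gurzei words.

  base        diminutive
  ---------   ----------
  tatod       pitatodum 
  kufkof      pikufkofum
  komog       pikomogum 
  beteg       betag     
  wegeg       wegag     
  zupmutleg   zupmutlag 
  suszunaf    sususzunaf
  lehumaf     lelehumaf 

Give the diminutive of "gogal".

komog and beteg both end in -g yet inflect differently (pikomogum, betag), so the final letter is not what conditions the rule; the last vowel is.
"gogal" has last vowel 'a'. The stems whose last vowel is 'a' (suszunaf → sususzunaf, lehumaf → lelehumaf) repeat the first consonant+vowel as a prefix.
The other patterns: stems whose last vowel is 'o' add pi- … -um around the stem; stems whose last vowel is 'e' change the last vowel to 'a'.
So gogal → gogogal.

gogogal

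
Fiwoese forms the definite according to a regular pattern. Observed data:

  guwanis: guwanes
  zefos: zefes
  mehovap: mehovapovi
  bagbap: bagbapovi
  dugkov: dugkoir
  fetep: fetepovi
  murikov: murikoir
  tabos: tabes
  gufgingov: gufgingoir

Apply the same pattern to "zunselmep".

gufgingov and zefos both have last vowel 'o' yet inflect differently (gufgingoir, zefes), so the last vowel is not what conditions the rule; the final letter is.
"zunselmep" ends in -p. The stems ending in -p (mehovap → mehovapovi, fetep → fetepovi, bagbap → bagbapovi) add -ovi.
The other patterns: stems ending in -v drop the final letter and add -ir; stems ending in -s change the last vowel to 'e'.
So zunselmep → zunselmepovi.

zunselmepovi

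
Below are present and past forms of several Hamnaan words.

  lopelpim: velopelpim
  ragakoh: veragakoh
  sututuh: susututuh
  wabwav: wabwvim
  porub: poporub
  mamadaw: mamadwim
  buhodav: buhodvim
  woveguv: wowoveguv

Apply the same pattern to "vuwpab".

vuwpbim

ragakoh and sututuh both end in -h yet inflect differently (veragakoh, susututuh), so the final letter is not what conditions the rule; the last vowel is.
"vuwpab" has last vowel 'a'. The stems whose last vowel is 'a' (mamadaw → mamadwim, wabwav → wabwvim, buhodav → buhodvim) delete the last vowel and add -im.
The other patterns: stems whose last vowel is 'i' or 'o' add the prefix ve-; stems whose last vowel is 'u' repeat the first consonant+vowel as a prefix.
So vuwpab → vuwpbim.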